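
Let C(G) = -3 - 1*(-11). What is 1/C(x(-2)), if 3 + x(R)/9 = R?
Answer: ⅛ ≈ 0.12500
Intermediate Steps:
x(R) = -27 + 9*R
C(G) = 8 (C(G) = -3 + 11 = 8)
1/C(x(-2)) = 1/8 = ⅛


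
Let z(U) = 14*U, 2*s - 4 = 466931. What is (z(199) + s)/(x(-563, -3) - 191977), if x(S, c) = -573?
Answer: -472507/385100 ≈ -1.2270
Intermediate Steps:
s = 466935/2 (s = 2 + (½)*466931 = 2 + 466931/2 = 466935/2 ≈ 2.3347e+5)
(z(199) + s)/(x(-563, -3) - 191977) = (14*199 + 466935/2)/(-573 - 191977) = (2786 + 466935/2)/(-192550) = (472507/2)*(-1/192550) = -472507/385100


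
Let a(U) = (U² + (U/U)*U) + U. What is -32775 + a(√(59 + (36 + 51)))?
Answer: -32629 + 2*√146 ≈ -32605.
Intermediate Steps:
a(U) = U² + 2*U (a(U) = (U² + 1*U) + U = (U² + U) + U = (U + U²) + U = U² + 2*U)
-32775 + a(√(59 + (36 + 51))) = -32775 + √(59 + (36 + 51))*(2 + √(59 + (36 + 51))) = -32775 + √(59 + 87)*(2 + √(59 + 87)) = -32775 + √146*(2 + √146)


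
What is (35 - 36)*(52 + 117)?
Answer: -169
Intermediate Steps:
(35 - 36)*(52 + 117) = -1*169 = -169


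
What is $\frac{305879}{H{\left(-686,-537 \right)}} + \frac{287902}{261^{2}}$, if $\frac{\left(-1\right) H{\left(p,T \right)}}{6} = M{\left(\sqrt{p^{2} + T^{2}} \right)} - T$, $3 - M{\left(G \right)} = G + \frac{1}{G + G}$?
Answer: $\frac{75329285481173062}{1193259363344001} + \frac{51589246261 \sqrt{758965}}{472952581587} \approx 158.16$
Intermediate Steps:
$M{\left(G \right)} = 3 - G - \frac{1}{2 G}$ ($M{\left(G \right)} = 3 - \left(G + \frac{1}{G + G}\right) = 3 - \left(G + \frac{1}{2 G}\right) = 3 - G - \frac{1}{2 G}$)
$H{\left(p,T \right)} = -18 + \frac{3}{\sqrt{T^{2} + p^{2}}} + 6 T + 6 \sqrt{T^{2} + p^{2}}$ ($H{\left(p,T \right)} = - 6 \left(\left(3 - \sqrt{p^{2} + T^{2}} - \frac{1}{2 \sqrt{p^{2} + T^{2}}}\right) - T\right) = - 6 \left(\left(3 - \sqrt{T^{2} + p^{2}} - \frac{1}{2 \sqrt{T^{2} + p^{2}}}\right) - T\right) = - 6 \left(3 - T - \sqrt{T^{2} + p^{2}} - \frac{1}{2 \sqrt{T^{2} + p^{2}}}\right) = -18 + \frac{3}{\sqrt{T^{2} + p^{2}}} + 6 T + 6 \sqrt{T^{2} + p^{2}}$)
$\frac{305879}{H{\left(-686,-537 \right)}} + \frac{287902}{261^{2}} = \frac{305879}{3 \frac{1}{\sqrt{\left(-537\right)^{2} + \left(-686\right)^{2}}} \left(1 - 6 \sqrt{\left(-537\right)^{2} + \left(-686\right)^{2}} + 2 \left(-537\right)^{2} + 2 \left(-686\right)^{2} + 2 \left(-537\right) \sqrt{\left(-537\right)^{2} + \left(-686\right)^{2}}\right)} + \frac{287902}{261^{2}} = \frac{305879}{3 \frac{1}{\sqrt{288369 + 470596}} \left(1 - 6 \sqrt{288369 + 470596} + 2 \cdot 288369 + 2 \cdot 470596 + 2 \left(-537\right) \sqrt{288369 + 470596}\right)} + \frac{287902}{68121} = \frac{305879}{3 \frac{1}{\sqrt{758965}} \left(1 - 6 \sqrt{758965} + 576738 + 941192 + 2 \left(-537\right) \sqrt{758965}\right)} + 287902 \cdot \frac{1}{68121} = \frac{305879}{3 \frac{\sqrt{758965}}{758965} \left(1 - 6 \sqrt{758965} + 576738 + 941192 - 1074 \sqrt{758965}\right)} + \frac{287902}{68121} = \frac{305879}{3 \frac{\sqrt{758965}}{758965} \left(1517931 - 1080 \sqrt{758965}\right)} + \frac{287902}{68121} = \frac{305879}{\frac{3}{758965} \sqrt{758965} \left(1517931 - 1080 \sqrt{758965}\right)} + \frac{287902}{68121} = 305879 \frac{\sqrt{758965}}{3 \left(1517931 - 1080 \sqrt{758965}\right)} + \frac{287902}{68121} = \frac{305879 \sqrt{758965}}{3 \left(1517931 - 1080 \sqrt{758965}\right)} + \frac{287902}{68121} = \frac{287902}{68121} + \frac{305879 \sqrt{758965}}{3 \left(1517931 - 1080 \sqrt{758965}\right)}$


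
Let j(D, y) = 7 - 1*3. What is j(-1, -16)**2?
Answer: 16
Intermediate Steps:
j(D, y) = 4 (j(D, y) = 7 - 3 = 4)
j(-1, -16)**2 = 4**2 = 16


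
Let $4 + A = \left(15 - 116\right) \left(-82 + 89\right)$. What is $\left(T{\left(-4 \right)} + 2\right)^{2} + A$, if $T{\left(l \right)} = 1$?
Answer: $-702$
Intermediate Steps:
$A = -711$ ($A = -4 + \left(15 - 116\right) \left(-82 + 89\right) = -4 - 707 = -711$)
$\left(T{\left(-4 \right)} + 2\right)^{2} + A = \left(1 + 2\right)^{2} - 711 = 3^{2} - 711 = 9 - 711 = -702$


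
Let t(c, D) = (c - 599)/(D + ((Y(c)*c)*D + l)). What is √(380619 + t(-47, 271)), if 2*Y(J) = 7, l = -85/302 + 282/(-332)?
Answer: √469522939047994475849183/1110665207 ≈ 616.94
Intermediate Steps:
l = -14173/12533 (l = -85*1/302 + 282*(-1/332) = -85/302 - 141/166 = -14173/12533 ≈ -1.1309)
Y(J) = 7/2 (Y(J) = (½)*7 = 7/2)
t(c, D) = (-599 + c)/(-14173/12533 + D + 7*D*c/2) (t(c, D) = (c - 599)/(D + ((7*c/2)*D - 14173/12533)) = (-599 + c)/(D + (7*D*c/2 - 14173/12533)) = (-599 + c)/(D + (-14173/12533 + 7*D*c/2)) = (-599 + c)/(-14173/12533 + D + 7*D*c/2))
√(380619 + t(-47, 271)) = √(380619 + 25066*(-599 - 47)/(-28346 + 25066*271 + 87731*271*(-47))) = √(380619 + 25066*(-646)/(-28346 + 6792886 - 1117429747)) = √(380619 + 25066*(-646)/(-1110665207)) = √(380619 + 25066*(-1/1110665207)*(-646)) = √(380619 + 16192636/1110665207) = √(422740296615769/1110665207) = √469522939047994475849183/1110665207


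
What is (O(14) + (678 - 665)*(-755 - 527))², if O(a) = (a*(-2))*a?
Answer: 290975364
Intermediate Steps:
O(a) = -2*a² (O(a) = (-2*a)*a = -2*a²)
(O(14) + (678 - 665)*(-755 - 527))² = (-2*14² + (678 - 665)*(-755 - 527))² = (-2*196 + 13*(-1282))² = (-392 - 16666)² = (-17058)² = 290975364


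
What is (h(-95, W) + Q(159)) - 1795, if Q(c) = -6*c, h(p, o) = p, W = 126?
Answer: -2844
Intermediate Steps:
(h(-95, W) + Q(159)) - 1795 = (-95 - 6*159) - 1795 = (-95 - 954) - 1795 = -1049 - 1795 = -2844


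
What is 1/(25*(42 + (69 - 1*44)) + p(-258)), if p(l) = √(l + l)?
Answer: 1675/2806141 - 2*I*√129/2806141 ≈ 0.00059691 - 8.095e-6*I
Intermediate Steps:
p(l) = √2*√l (p(l) = √(2*l) = √2*√l)
1/(25*(42 + (69 - 1*44)) + p(-258)) = 1/(25*(42 + (69 - 1*44)) + √2*√(-258)) = 1/(25*(42 + (69 - 44)) + √2*(I*√258)) = 1/(25*(42 + 25) + 2*I*√129) = 1/(25*67 + 2*I*√129) = 1/(1675 + 2*I*√129)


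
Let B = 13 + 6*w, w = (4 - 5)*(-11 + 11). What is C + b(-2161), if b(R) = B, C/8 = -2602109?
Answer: -20816859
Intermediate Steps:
C = -20816872 (C = 8*(-2602109) = -20816872)
w = 0 (w = -1*0 = 0)
B = 13 (B = 13 + 6*0 = 13 + 0 = 13)
b(R) = 13
C + b(-2161) = -20816872 + 13 = -20816859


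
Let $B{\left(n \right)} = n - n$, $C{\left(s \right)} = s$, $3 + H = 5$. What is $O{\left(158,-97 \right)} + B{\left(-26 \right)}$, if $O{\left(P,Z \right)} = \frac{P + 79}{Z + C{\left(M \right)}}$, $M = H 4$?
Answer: $- \frac{237}{89} \approx -2.6629$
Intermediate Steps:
$H = 2$ ($H = -3 + 5 = 2$)
$M = 8$ ($M = 2 \cdot 4 = 8$)
$B{\left(n \right)} = 0$
$O{\left(P,Z \right)} = \frac{79 + P}{8 + Z}$ ($O{\left(P,Z \right)} = \frac{P + 79}{Z + 8} = \frac{79 + P}{8 + Z}$)
$O{\left(158,-97 \right)} + B{\left(-26 \right)} = \frac{79 + 158}{8 - 97} + 0 = \frac{1}{-89} \cdot 237 + 0 = \left(- \frac{1}{89}\right) 237 + 0 = - \frac{237}{89} + 0 = - \frac{237}{89}$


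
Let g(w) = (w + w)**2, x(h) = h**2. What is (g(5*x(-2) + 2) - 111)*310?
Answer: 565750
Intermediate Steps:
g(w) = 4*w**2 (g(w) = (2*w)**2 = 4*w**2)
(g(5*x(-2) + 2) - 111)*310 = (4*(5*(-2)**2 + 2)**2 - 111)*310 = (4*(5*4 + 2)**2 - 111)*310 = (4*(20 + 2)**2 - 111)*310 = (4*22**2 - 111)*310 = (4*484 - 111)*310 = (1936 - 111)*310 = 1825*310 = 565750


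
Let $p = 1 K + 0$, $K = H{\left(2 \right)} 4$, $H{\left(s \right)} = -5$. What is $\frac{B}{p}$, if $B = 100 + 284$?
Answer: $- \frac{96}{5} \approx -19.2$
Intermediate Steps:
$K = -20$ ($K = \left(-5\right) 4 = -20$)
$B = 384$
$p = -20$ ($p = 1 \left(-20\right) + 0 = -20 + 0 = -20$)
$\frac{B}{p} = \frac{384}{-20} = 384 \left(- \frac{1}{20}\right) = - \frac{96}{5}$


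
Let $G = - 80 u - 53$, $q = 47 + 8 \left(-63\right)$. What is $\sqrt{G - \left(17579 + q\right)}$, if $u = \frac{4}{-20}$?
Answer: $i \sqrt{17159} \approx 130.99 i$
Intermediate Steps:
$u = - \frac{1}{5}$ ($u = 4 \left(- \frac{1}{20}\right) = - \frac{1}{5} \approx -0.2$)
$q = -457$ ($q = 47 - 504 = -457$)
$G = -37$ ($G = \left(-80\right) \left(- \frac{1}{5}\right) - 53 = 16 - 53 = -37$)
$\sqrt{G - \left(17579 + q\right)} = \sqrt{-37 - 17122} = \sqrt{-17159} = i \sqrt{17159}$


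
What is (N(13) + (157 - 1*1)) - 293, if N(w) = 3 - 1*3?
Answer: -137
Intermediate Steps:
N(w) = 0 (N(w) = 3 - 3 = 0)
(N(13) + (157 - 1*1)) - 293 = (0 + (157 - 1*1)) - 293 = (0 + (157 - 1)) - 293 = (0 + 156) - 293 = 156 - 293 = -137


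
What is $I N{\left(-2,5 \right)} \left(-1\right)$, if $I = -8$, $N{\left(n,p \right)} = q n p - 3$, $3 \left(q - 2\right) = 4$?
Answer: $- \frac{872}{3} \approx -290.67$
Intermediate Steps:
$q = \frac{10}{3}$ ($q = 2 + \frac{1}{3} \cdot 4 = 2 + \frac{4}{3} = \frac{10}{3} \approx 3.3333$)
$N{\left(n,p \right)} = -3 + \frac{10 n p}{3}$ ($N{\left(n,p \right)} = \frac{10 n}{3} p - 3 = \frac{10 n p}{3} - 3 = -3 + \frac{10 n p}{3}$)
$I N{\left(-2,5 \right)} \left(-1\right) = - 8 \left(-3 + \frac{10}{3} \left(-2\right) 5\right) \left(-1\right) = - 8 \left(-3 - \frac{100}{3}\right) \left(-1\right) = \left(-8\right) \left(- \frac{109}{3}\right) \left(-1\right) = \frac{872}{3} \left(-1\right) = - \frac{872}{3}$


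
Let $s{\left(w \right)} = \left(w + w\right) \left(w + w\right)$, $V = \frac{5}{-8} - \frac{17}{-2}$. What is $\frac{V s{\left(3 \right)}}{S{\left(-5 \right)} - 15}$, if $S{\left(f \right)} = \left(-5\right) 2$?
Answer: $- \frac{567}{50} \approx -11.34$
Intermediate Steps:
$S{\left(f \right)} = -10$
$V = \frac{63}{8}$ ($V = 5 \left(- \frac{1}{8}\right) - - \frac{17}{2} = - \frac{5}{8} + \frac{17}{2} = \frac{63}{8} \approx 7.875$)
$s{\left(w \right)} = 4 w^{2}$ ($s{\left(w \right)} = 2 w 2 w = 4 w^{2}$)
$\frac{V s{\left(3 \right)}}{S{\left(-5 \right)} - 15} = \frac{\frac{63}{8} \cdot 4 \cdot 3^{2}}{-10 - 15} = \frac{\frac{63}{8} \cdot 4 \cdot 9}{-25} = \frac{63}{8} \cdot 36 \left(- \frac{1}{25}\right) = \frac{567}{2} \left(- \frac{1}{25}\right) = - \frac{567}{50}$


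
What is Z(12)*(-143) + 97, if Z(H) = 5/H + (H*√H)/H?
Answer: 449/12 - 286*√3 ≈ -457.95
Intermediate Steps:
Z(H) = √H + 5/H (Z(H) = 5/H + H^(3/2)/H = 5/H + √H = √H + 5/H)
Z(12)*(-143) + 97 = ((5 + 12^(3/2))/12)*(-143) + 97 = ((5 + 24*√3)/12)*(-143) + 97 = (5/12 + 2*√3)*(-143) + 97 = (-715/12 - 286*√3) + 97 = 449/12 - 286*√3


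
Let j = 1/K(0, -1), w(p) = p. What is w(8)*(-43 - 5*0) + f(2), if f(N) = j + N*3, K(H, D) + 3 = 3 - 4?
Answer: -1353/4 ≈ -338.25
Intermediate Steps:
K(H, D) = -4 (K(H, D) = -3 + (3 - 4) = -3 - 1 = -4)
j = -¼ (j = 1/(-4) = -¼ ≈ -0.25000)
f(N) = -¼ + 3*N (f(N) = -¼ + N*3 = -¼ + 3*N)
w(8)*(-43 - 5*0) + f(2) = 8*(-43 - 5*0) + (-¼ + 3*2) = 8*(-43 + 0) + (-¼ + 6) = 8*(-43) + 23/4 = -344 + 23/4 = -1353/4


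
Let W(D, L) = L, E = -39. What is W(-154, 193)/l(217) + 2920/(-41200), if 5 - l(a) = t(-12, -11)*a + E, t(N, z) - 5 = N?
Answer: 84691/1609890 ≈ 0.052607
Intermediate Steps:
t(N, z) = 5 + N
l(a) = 44 + 7*a (l(a) = 5 - ((5 - 12)*a - 39) = 5 - (-7*a - 39) = 5 - (-39 - 7*a) = 5 + (39 + 7*a) = 44 + 7*a)
W(-154, 193)/l(217) + 2920/(-41200) = 193/(44 + 7*217) + 2920/(-41200) = 193/(44 + 1519) + 2920*(-1/41200) = 193/1563 - 73/1030 = 84691/1609890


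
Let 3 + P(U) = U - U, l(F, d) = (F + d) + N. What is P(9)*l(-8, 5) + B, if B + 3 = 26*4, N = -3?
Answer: 119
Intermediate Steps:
l(F, d) = -3 + F + d (l(F, d) = (F + d) - 3 = -3 + F + d)
B = 101 (B = -3 + 26*4 = -3 + 104 = 101)
P(U) = -3 (P(U) = -3 + (U - U) = -3 + 0 = -3)
P(9)*l(-8, 5) + B = -3*(-3 - 8 + 5) + 101 = -3*(-6) + 101 = 18 + 101 = 119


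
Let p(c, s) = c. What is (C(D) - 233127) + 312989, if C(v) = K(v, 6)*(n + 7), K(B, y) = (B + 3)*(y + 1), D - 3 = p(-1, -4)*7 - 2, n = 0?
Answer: 79715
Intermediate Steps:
D = -6 (D = 3 + (-1*7 - 2) = 3 + (-7 - 2) = 3 - 9 = -6)
K(B, y) = (1 + y)*(3 + B) (K(B, y) = (3 + B)*(1 + y) = (1 + y)*(3 + B))
C(v) = 147 + 49*v (C(v) = (3 + v + 3*6 + v*6)*(0 + 7) = (3 + v + 18 + 6*v)*7 = (21 + 7*v)*7 = 147 + 49*v)
(C(D) - 233127) + 312989 = ((147 + 49*(-6)) - 233127) + 312989 = ((147 - 294) - 233127) + 312989 = (-147 - 233127) + 312989 = -233274 + 312989 = 79715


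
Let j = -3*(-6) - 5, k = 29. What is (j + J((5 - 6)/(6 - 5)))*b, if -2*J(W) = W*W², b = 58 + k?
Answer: 2349/2 ≈ 1174.5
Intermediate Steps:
j = 13 (j = 18 - 5 = 13)
b = 87 (b = 58 + 29 = 87)
J(W) = -W³/2 (J(W) = -W*W²/2 = -W³/2)
(j + J((5 - 6)/(6 - 5)))*b = (13 - (5 - 6)³/(6 - 5)³/2)*87 = (13 - (-1/1)³/2)*87 = (13 - (-1*1)³/2)*87 = (13 - ½*(-1)³)*87 = (13 - ½*(-1))*87 = (13 + ½)*87 = (27/2)*87 = 2349/2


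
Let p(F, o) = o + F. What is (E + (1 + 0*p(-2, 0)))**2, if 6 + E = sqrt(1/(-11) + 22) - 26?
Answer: (341 - sqrt(2651))**2/121 ≈ 692.71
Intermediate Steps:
p(F, o) = F + o
E = -32 + sqrt(2651)/11 (E = -6 + (sqrt(1/(-11) + 22) - 26) = -6 + (sqrt(-1/11 + 22) - 26) = -6 + (sqrt(241/11) - 26) = -6 + (sqrt(2651)/11 - 26) = -6 + (-26 + sqrt(2651)/11) = -32 + sqrt(2651)/11 ≈ -27.319)
(E + (1 + 0*p(-2, 0)))**2 = ((-32 + sqrt(2651)/11) + (1 + 0*(-2 + 0)))**2 = ((-32 + sqrt(2651)/11) + (1 + 0*(-2)))**2 = ((-32 + sqrt(2651)/11) + (1 + 0))**2 = ((-32 + sqrt(2651)/11) + 1)**2 = (-31 + sqrt(2651)/11)**2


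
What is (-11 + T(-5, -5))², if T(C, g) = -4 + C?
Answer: 400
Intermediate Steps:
(-11 + T(-5, -5))² = (-11 + (-4 - 5))² = (-11 - 9)² = (-20)² = 400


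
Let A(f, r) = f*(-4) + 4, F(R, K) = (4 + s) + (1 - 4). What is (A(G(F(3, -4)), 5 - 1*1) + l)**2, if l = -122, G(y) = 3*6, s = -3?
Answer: 36100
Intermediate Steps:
F(R, K) = -2 (F(R, K) = (4 - 3) + (1 - 4) = 1 - 3 = -2)
G(y) = 18
A(f, r) = 4 - 4*f (A(f, r) = -4*f + 4 = 4 - 4*f)
(A(G(F(3, -4)), 5 - 1*1) + l)**2 = ((4 - 4*18) - 122)**2 = ((4 - 72) - 122)**2 = (-68 - 122)**2 = (-190)**2 = 36100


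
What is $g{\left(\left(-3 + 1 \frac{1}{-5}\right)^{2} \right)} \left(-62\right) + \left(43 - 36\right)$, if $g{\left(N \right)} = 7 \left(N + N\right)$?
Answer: $- \frac{222033}{25} \approx -8881.3$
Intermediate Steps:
$g{\left(N \right)} = 14 N$ ($g{\left(N \right)} = 7 \cdot 2 N = 14 N$)
$g{\left(\left(-3 + 1 \frac{1}{-5}\right)^{2} \right)} \left(-62\right) + \left(43 - 36\right) = 14 \left(-3 + 1 \frac{1}{-5}\right)^{2} \left(-62\right) + \left(43 - 36\right) = 14 \left(-3 + 1 \left(- \frac{1}{5}\right)\right)^{2} \left(-62\right) + \left(43 - 36\right) = 14 \left(-3 - \frac{1}{5}\right)^{2} \left(-62\right) + 7 = 14 \left(- \frac{16}{5}\right)^{2} \left(-62\right) + 7 = 14 \cdot \frac{256}{25} \left(-62\right) + 7 = \frac{3584}{25} \left(-62\right) + 7 = - \frac{222208}{25} + 7 = - \frac{222033}{25}$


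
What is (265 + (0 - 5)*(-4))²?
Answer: 81225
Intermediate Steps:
(265 + (0 - 5)*(-4))² = (265 - 5*(-4))² = (265 + 20)² = 285² = 81225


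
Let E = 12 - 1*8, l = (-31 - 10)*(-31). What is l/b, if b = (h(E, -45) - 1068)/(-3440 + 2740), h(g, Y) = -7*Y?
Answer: 889700/753 ≈ 1181.5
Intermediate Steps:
l = 1271 (l = -41*(-31) = 1271)
E = 4 (E = 12 - 8 = 4)
b = 753/700 (b = (-7*(-45) - 1068)/(-3440 + 2740) = (315 - 1068)/(-700) = -753*(-1/700) = 753/700 ≈ 1.0757)
l/b = 1271/(753/700) = 1271*(700/753) = 889700/753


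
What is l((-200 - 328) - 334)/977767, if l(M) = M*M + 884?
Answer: 743928/977767 ≈ 0.76084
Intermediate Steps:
l(M) = 884 + M**2 (l(M) = M**2 + 884 = 884 + M**2)
l((-200 - 328) - 334)/977767 = (884 + ((-200 - 328) - 334)**2)/977767 = (884 + (-528 - 334)**2)*(1/977767) = (884 + (-862)**2)*(1/977767) = (884 + 743044)*(1/977767) = 743928*(1/977767) = 743928/977767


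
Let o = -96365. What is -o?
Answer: 96365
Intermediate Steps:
-o = -1*(-96365) = 96365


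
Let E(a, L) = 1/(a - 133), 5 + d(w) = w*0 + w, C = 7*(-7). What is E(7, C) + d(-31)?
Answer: -4537/126 ≈ -36.008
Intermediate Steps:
C = -49
d(w) = -5 + w (d(w) = -5 + (w*0 + w) = -5 + (0 + w) = -5 + w)
E(a, L) = 1/(-133 + a)
E(7, C) + d(-31) = 1/(-133 + 7) + (-5 - 31) = 1/(-126) - 36 = -1/126 - 36 = -4537/126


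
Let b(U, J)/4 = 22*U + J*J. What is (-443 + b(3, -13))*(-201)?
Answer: -99897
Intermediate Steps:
b(U, J) = 4*J² + 88*U (b(U, J) = 4*(22*U + J*J) = 4*(22*U + J²) = 4*(J² + 22*U) = 4*J² + 88*U)
(-443 + b(3, -13))*(-201) = (-443 + (4*(-13)² + 88*3))*(-201) = (-443 + (4*169 + 264))*(-201) = (-443 + (676 + 264))*(-201) = (-443 + 940)*(-201) = 497*(-201) = -99897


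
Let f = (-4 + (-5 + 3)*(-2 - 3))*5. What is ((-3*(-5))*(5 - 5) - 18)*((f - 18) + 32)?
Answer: -792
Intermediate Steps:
f = 30 (f = (-4 - 2*(-5))*5 = (-4 + 10)*5 = 6*5 = 30)
((-3*(-5))*(5 - 5) - 18)*((f - 18) + 32) = ((-3*(-5))*(5 - 5) - 18)*((30 - 18) + 32) = (15*0 - 18)*(12 + 32) = (0 - 18)*44 = -18*44 = -792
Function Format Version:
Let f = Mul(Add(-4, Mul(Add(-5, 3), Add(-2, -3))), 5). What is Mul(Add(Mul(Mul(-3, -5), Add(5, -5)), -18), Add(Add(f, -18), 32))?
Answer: -792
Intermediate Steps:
f = 30 (f = Mul(Add(-4, Mul(-2, -5)), 5) = Mul(Add(-4, 10), 5) = Mul(6, 5) = 30)
Mul(Add(Mul(Mul(-3, -5), Add(5, -5)), -18), Add(Add(f, -18), 32)) = Mul(Add(Mul(Mul(-3, -5), Add(5, -5)), -18), Add(Add(30, -18), 32)) = Mul(Add(Mul(15, 0), -18), Add(12, 32)) = Mul(Add(0, -18), 44) = Mul(-18, 44) = -792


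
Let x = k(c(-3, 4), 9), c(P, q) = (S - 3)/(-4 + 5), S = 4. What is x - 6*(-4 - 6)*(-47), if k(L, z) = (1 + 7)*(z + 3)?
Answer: -2724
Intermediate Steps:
c(P, q) = 1 (c(P, q) = (4 - 3)/(-4 + 5) = 1/1 = 1*1 = 1)
k(L, z) = 24 + 8*z (k(L, z) = 8*(3 + z) = 24 + 8*z)
x = 96 (x = 24 + 8*9 = 24 + 72 = 96)
x - 6*(-4 - 6)*(-47) = 96 - 6*(-4 - 6)*(-47) = 96 - 6*(-10)*(-47) = 96 + 60*(-47) = 96 - 2820 = -2724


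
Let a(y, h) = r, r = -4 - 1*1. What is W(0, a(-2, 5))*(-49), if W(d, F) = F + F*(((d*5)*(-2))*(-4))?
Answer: 245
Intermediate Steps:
r = -5 (r = -4 - 1 = -5)
a(y, h) = -5
W(d, F) = F + 40*F*d (W(d, F) = F + F*(((5*d)*(-2))*(-4)) = F + F*(-10*d*(-4)) = F + F*(40*d) = F + 40*F*d)
W(0, a(-2, 5))*(-49) = -5*(1 + 40*0)*(-49) = -5*(1 + 0)*(-49) = -5*1*(-49) = -5*(-49) = 245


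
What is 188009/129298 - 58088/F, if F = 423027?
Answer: 72022221019/54696545046 ≈ 1.3168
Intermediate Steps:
188009/129298 - 58088/F = 188009/129298 - 58088/423027 = 72022221019/54696545046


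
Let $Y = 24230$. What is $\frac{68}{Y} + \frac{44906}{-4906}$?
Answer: $- \frac{271934693}{29718095} \approx -9.1505$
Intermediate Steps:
$\frac{68}{Y} + \frac{44906}{-4906} = \frac{68}{24230} + \frac{44906}{-4906} = 68 \cdot \frac{1}{24230} + 44906 \left(- \frac{1}{4906}\right) = \frac{34}{12115} - \frac{22453}{2453} = - \frac{271934693}{29718095}$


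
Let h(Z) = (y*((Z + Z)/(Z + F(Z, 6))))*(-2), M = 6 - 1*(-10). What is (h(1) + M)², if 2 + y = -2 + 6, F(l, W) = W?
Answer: 10816/49 ≈ 220.73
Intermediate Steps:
M = 16 (M = 6 + 10 = 16)
y = 2 (y = -2 + (-2 + 6) = -2 + 4 = 2)
h(Z) = -8*Z/(6 + Z) (h(Z) = (2*((Z + Z)/(Z + 6)))*(-2) = (2*((2*Z)/(6 + Z)))*(-2) = (2*(2*Z/(6 + Z)))*(-2) = (4*Z/(6 + Z))*(-2) = -8*Z/(6 + Z))
(h(1) + M)² = (-8*1/(6 + 1) + 16)² = (-8*1/7 + 16)² = (-8*1*⅐ + 16)² = (-8/7 + 16)² = (104/7)² = 10816/49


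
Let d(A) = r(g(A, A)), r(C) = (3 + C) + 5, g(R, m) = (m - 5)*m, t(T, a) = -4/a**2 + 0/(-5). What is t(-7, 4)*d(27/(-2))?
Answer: -1031/16 ≈ -64.438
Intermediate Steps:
t(T, a) = -4/a**2 (t(T, a) = -4/a**2 + 0*(-1/5) = -4/a**2 + 0 = -4/a**2)
g(R, m) = m*(-5 + m) (g(R, m) = (-5 + m)*m = m*(-5 + m))
r(C) = 8 + C
d(A) = 8 + A*(-5 + A)
t(-7, 4)*d(27/(-2)) = (-4/4**2)*(8 + (27/(-2))*(-5 + 27/(-2))) = (-4*1/16)*(8 + (27*(-1/2))*(-5 + 27*(-1/2))) = -(8 - 27*(-5 - 27/2)/2)/4 = -(8 - 27/2*(-37/2))/4 = -(8 + 999/4)/4 = -1/4*1031/4 = -1031/16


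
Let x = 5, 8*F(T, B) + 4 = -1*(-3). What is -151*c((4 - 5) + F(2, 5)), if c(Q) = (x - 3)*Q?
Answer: 1359/4 ≈ 339.75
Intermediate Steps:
F(T, B) = -⅛ (F(T, B) = -½ + (-1*(-3))/8 = -½ + (⅛)*3 = -½ + 3/8 = -⅛)
c(Q) = 2*Q (c(Q) = (5 - 3)*Q = 2*Q)
-151*c((4 - 5) + F(2, 5)) = -302*((4 - 5) - ⅛) = -302*(-1 - ⅛) = -302*(-9)/8 = -151*(-9/4) = 1359/4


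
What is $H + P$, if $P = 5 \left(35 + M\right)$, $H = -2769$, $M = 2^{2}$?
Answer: $-2574$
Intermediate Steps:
$M = 4$
$P = 195$ ($P = 5 \left(35 + 4\right) = 5 \cdot 39 = 195$)
$H + P = -2769 + 195 = -2574$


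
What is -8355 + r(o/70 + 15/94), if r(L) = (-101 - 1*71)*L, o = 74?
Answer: -14088233/1645 ≈ -8564.3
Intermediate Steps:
r(L) = -172*L (r(L) = (-101 - 71)*L = -172*L)
-8355 + r(o/70 + 15/94) = -8355 - 172*(74/70 + 15/94) = -8355 - 172*(74*(1/70) + 15*(1/94)) = -8355 - 172*(37/35 + 15/94) = -8355 - 172*4003/3290 = -8355 - 344258/1645 = -14088233/1645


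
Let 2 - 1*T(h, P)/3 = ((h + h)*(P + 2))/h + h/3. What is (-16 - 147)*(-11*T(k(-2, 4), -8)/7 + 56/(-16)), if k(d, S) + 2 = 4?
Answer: 151427/14 ≈ 10816.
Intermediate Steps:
k(d, S) = 2 (k(d, S) = -2 + 4 = 2)
T(h, P) = -6 - h - 6*P (T(h, P) = 6 - 3*(((h + h)*(P + 2))/h + h/3) = 6 - 3*(((2*h)*(2 + P))/h + h*(⅓)) = 6 - 3*((2*h*(2 + P))/h + h/3) = 6 - 3*((4 + 2*P) + h/3) = 6 - 3*(4 + 2*P + h/3) = 6 + (-12 - h - 6*P) = -6 - h - 6*P)
(-16 - 147)*(-11*T(k(-2, 4), -8)/7 + 56/(-16)) = (-16 - 147)*(-11/(7/(-6 - 1*2 - 6*(-8))) + 56/(-16)) = -163*(-11/(7/(-6 - 2 + 48)) + 56*(-1/16)) = -163*(-11/(7/40) - 7/2) = -163*(-11/(7*(1/40)) - 7/2) = -163*(-11/7/40 - 7/2) = -163*(-11*40/7 - 7/2) = -163*(-440/7 - 7/2) = -163*(-929/14) = 151427/14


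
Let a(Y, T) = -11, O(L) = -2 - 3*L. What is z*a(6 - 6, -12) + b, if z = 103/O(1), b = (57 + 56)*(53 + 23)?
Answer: 44073/5 ≈ 8814.6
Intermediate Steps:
b = 8588 (b = 113*76 = 8588)
z = -103/5 (z = 103/(-2 - 3*1) = 103/(-2 - 3) = 103/(-5) = 103*(-⅕) = -103/5 ≈ -20.600)
z*a(6 - 6, -12) + b = -103/5*(-11) + 8588 = 1133/5 + 8588 = 44073/5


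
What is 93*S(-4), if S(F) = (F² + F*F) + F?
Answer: 2604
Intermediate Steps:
S(F) = F + 2*F² (S(F) = (F² + F²) + F = 2*F² + F = F + 2*F²)
93*S(-4) = 93*(-4*(1 + 2*(-4))) = 93*(-4*(1 - 8)) = 93*(-4*(-7)) = 93*28 = 2604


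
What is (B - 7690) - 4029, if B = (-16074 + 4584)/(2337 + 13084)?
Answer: -180730189/15421 ≈ -11720.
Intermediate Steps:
B = -11490/15421 ≈ -0.74509
(B - 7690) - 4029 = (-11490/15421 - 7690) - 4029 = -118598980/15421 - 4029 = -180730189/15421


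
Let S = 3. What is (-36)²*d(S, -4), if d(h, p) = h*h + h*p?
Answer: -3888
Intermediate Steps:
d(h, p) = h² + h*p
(-36)²*d(S, -4) = (-36)²*(3*(3 - 4)) = 1296*(3*(-1)) = 1296*(-3) = -3888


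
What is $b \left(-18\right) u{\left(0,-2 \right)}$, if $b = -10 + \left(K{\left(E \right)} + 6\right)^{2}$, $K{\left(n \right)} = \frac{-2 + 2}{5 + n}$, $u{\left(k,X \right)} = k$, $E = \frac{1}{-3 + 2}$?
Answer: $0$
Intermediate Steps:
$E = -1$ ($E = \frac{1}{-1} = -1$)
$K{\left(n \right)} = 0$ ($K{\left(n \right)} = \frac{0}{5 + n} = 0$)
$b = 26$ ($b = -10 + \left(0 + 6\right)^{2} = -10 + 6^{2} = -10 + 36 = 26$)
$b \left(-18\right) u{\left(0,-2 \right)} = 26 \left(-18\right) 0 = \left(-468\right) 0 = 0$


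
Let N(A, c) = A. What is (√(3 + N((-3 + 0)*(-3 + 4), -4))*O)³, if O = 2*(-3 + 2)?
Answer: 0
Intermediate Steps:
O = -2 (O = 2*(-1) = -2)
(√(3 + N((-3 + 0)*(-3 + 4), -4))*O)³ = (√(3 + (-3 + 0)*(-3 + 4))*(-2))³ = (√(3 - 3*1)*(-2))³ = (√(3 - 3)*(-2))³ = (√0*(-2))³ = (0*(-2))³ = 0³ = 0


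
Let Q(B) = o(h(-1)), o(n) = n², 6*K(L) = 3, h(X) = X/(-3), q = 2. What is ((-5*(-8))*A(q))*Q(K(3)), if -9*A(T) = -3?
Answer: 40/27 ≈ 1.4815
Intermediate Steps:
A(T) = ⅓ (A(T) = -⅑*(-3) = ⅓)
h(X) = -X/3 (h(X) = X*(-⅓) = -X/3)
K(L) = ½ (K(L) = (⅙)*3 = ½)
Q(B) = ⅑ (Q(B) = (-⅓*(-1))² = (⅓)² = ⅑)
((-5*(-8))*A(q))*Q(K(3)) = (-5*(-8)*(⅓))*(⅑) = (40*(⅓))*(⅑) = (40/3)*(⅑) = 40/27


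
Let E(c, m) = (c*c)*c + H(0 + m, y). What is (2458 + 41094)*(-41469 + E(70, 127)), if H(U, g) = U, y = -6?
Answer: 13137809216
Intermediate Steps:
E(c, m) = m + c³ (E(c, m) = (c*c)*c + (0 + m) = c²*c + m = c³ + m = m + c³)
(2458 + 41094)*(-41469 + E(70, 127)) = (2458 + 41094)*(-41469 + (127 + 70³)) = 43552*(-41469 + (127 + 343000)) = 43552*(-41469 + 343127) = 43552*301658 = 13137809216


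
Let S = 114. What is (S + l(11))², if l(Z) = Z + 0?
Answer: 15625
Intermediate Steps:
l(Z) = Z
(S + l(11))² = (114 + 11)² = 125² = 15625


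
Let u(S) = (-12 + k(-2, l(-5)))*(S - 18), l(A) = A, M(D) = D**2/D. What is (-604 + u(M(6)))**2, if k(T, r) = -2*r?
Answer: 336400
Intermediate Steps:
M(D) = D
u(S) = 36 - 2*S (u(S) = (-12 - 2*(-5))*(S - 18) = (-12 + 10)*(-18 + S) = -2*(-18 + S) = 36 - 2*S)
(-604 + u(M(6)))**2 = (-604 + (36 - 2*6))**2 = (-604 + (36 - 12))**2 = (-604 + 24)**2 = (-580)**2 = 336400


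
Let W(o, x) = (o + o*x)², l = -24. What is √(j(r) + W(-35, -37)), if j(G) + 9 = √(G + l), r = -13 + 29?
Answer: √(1587591 + 2*I*√2) ≈ 1260.0 + 0.e-3*I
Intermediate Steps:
r = 16
j(G) = -9 + √(-24 + G) (j(G) = -9 + √(G - 24) = -9 + √(-24 + G))
√(j(r) + W(-35, -37)) = √((-9 + √(-24 + 16)) + (-35)²*(1 - 37)²) = √((-9 + √(-8)) + 1225*(-36)²) = √((-9 + 2*I*√2) + 1225*1296) = √((-9 + 2*I*√2) + 1587600) = √(1587591 + 2*I*√2)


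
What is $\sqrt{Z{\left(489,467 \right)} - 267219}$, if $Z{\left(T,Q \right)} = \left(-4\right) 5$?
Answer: $i \sqrt{267239} \approx 516.95 i$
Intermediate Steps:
$Z{\left(T,Q \right)} = -20$
$\sqrt{Z{\left(489,467 \right)} - 267219} = \sqrt{-20 - 267219} = \sqrt{-267239} = i \sqrt{267239}$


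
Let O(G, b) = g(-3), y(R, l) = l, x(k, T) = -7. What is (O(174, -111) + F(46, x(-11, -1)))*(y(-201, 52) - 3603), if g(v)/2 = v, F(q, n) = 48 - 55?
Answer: 46163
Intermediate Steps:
F(q, n) = -7
g(v) = 2*v
O(G, b) = -6 (O(G, b) = 2*(-3) = -6)
(O(174, -111) + F(46, x(-11, -1)))*(y(-201, 52) - 3603) = (-6 - 7)*(52 - 3603) = -13*(-3551) = 46163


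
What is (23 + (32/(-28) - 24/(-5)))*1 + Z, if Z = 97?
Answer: 4328/35 ≈ 123.66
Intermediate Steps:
(23 + (32/(-28) - 24/(-5)))*1 + Z = (23 + (32/(-28) - 24/(-5)))*1 + 97 = (23 + (32*(-1/28) - 24*(-⅕)))*1 + 97 = (23 + (-8/7 + 24/5))*1 + 97 = (23 + 128/35)*1 + 97 = (933/35)*1 + 97 = 933/35 + 97 = 4328/35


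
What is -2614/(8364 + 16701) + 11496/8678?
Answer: 132731474/108757035 ≈ 1.2204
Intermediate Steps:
-2614/(8364 + 16701) + 11496/8678 = -2614/25065 + 11496*(1/8678) = -2614*1/25065 + 5748/4339 = -2614/25065 + 5748/4339 = 132731474/108757035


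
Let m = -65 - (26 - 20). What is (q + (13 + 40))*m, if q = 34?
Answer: -6177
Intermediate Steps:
m = -71 (m = -65 - 1*6 = -65 - 6 = -71)
(q + (13 + 40))*m = (34 + (13 + 40))*(-71) = (34 + 53)*(-71) = 87*(-71) = -6177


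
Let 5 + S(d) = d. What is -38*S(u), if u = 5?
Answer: 0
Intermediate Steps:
S(d) = -5 + d
-38*S(u) = -38*(-5 + 5) = -38*0 = 0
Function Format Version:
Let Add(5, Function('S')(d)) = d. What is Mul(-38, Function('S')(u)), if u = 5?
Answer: 0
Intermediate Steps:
Function('S')(d) = Add(-5, d)
Mul(-38, Function('S')(u)) = Mul(-38, Add(-5, 5)) = Mul(-38, 0) = 0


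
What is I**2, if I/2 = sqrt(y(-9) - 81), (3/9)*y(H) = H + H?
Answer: -540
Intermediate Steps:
y(H) = 6*H (y(H) = 3*(H + H) = 3*(2*H) = 6*H)
I = 6*I*sqrt(15) (I = 2*sqrt(6*(-9) - 81) = 2*sqrt(-54 - 81) = 2*sqrt(-135) = 2*(3*I*sqrt(15)) = 6*I*sqrt(15) ≈ 23.238*I)
I**2 = (6*I*sqrt(15))**2 = -540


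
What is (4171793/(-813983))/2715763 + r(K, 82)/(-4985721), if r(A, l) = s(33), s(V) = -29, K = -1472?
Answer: 43307566539088/11021359628157579909 ≈ 3.9294e-6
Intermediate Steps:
r(A, l) = -29
(4171793/(-813983))/2715763 + r(K, 82)/(-4985721) = (4171793/(-813983))/2715763 - 29/(-4985721) = (4171793*(-1/813983))*(1/2715763) - 29*(-1/4985721) = -4171793/813983*1/2715763 + 29/4985721 = -4171793/2210584914029 + 29/4985721 = 43307566539088/11021359628157579909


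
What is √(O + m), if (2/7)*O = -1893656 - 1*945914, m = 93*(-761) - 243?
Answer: I*√10009511 ≈ 3163.8*I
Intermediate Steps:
m = -71016 (m = -70773 - 243 = -71016)
O = -9938495 (O = 7*(-1893656 - 1*945914)/2 = 7*(-1893656 - 945914)/2 = (7/2)*(-2839570) = -9938495)
√(O + m) = √(-9938495 - 71016) = √(-10009511) = I*√10009511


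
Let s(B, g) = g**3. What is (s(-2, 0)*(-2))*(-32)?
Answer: 0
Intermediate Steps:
(s(-2, 0)*(-2))*(-32) = (0**3*(-2))*(-32) = (0*(-2))*(-32) = 0*(-32) = 0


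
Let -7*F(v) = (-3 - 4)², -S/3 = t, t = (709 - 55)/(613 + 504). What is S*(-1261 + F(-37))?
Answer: 2487816/1117 ≈ 2227.2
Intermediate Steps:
t = 654/1117 ≈ 0.58550
S = -1962/1117 (S = -3*654/1117 = -1962/1117 ≈ -1.7565)
F(v) = -7 (F(v) = -(-3 - 4)²/7 = -⅐*(-7)² = -⅐*49 = -7)
S*(-1261 + F(-37)) = -1962*(-1261 - 7)/1117 = -1962/1117*(-1268) = 2487816/1117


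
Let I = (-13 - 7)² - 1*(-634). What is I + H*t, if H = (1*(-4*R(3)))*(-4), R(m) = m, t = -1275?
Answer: -60166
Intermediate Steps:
I = 1034 (I = (-20)² + 634 = 400 + 634 = 1034)
H = 48 (H = (1*(-4*3))*(-4) = (1*(-12))*(-4) = -12*(-4) = 48)
I + H*t = 1034 + 48*(-1275) = 1034 - 61200 = -60166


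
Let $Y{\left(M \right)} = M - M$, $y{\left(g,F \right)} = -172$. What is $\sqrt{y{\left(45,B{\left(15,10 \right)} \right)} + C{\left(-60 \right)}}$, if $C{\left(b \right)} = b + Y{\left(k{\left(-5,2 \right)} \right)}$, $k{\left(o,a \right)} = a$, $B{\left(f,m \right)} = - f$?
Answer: $2 i \sqrt{58} \approx 15.232 i$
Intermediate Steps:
$Y{\left(M \right)} = 0$
$C{\left(b \right)} = b$ ($C{\left(b \right)} = b + 0 = b$)
$\sqrt{y{\left(45,B{\left(15,10 \right)} \right)} + C{\left(-60 \right)}} = \sqrt{-172 - 60} = \sqrt{-232} = 2 i \sqrt{58}$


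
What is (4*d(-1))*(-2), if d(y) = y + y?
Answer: 16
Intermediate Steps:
d(y) = 2*y
(4*d(-1))*(-2) = (4*(2*(-1)))*(-2) = (4*(-2))*(-2) = -8*(-2) = 16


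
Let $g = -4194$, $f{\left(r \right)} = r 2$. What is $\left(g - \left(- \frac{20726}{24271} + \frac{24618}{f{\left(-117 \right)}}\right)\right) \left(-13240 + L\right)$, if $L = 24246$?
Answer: $- \frac{3275993604458}{72813} \approx -4.4992 \cdot 10^{7}$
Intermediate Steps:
$f{\left(r \right)} = 2 r$
$\left(g - \left(- \frac{20726}{24271} + \frac{24618}{f{\left(-117 \right)}}\right)\right) \left(-13240 + L\right) = \left(-4194 - \left(- \frac{20726}{24271} - \frac{4103}{39}\right)\right) \left(-13240 + 24246\right) = \left(-4194 - \left(- \frac{20726}{24271} + \frac{24618}{-234}\right)\right) 11006 = \left(-4194 + \left(\frac{20726}{24271} - - \frac{4103}{39}\right)\right) 11006 = \left(-4194 + \left(\frac{20726}{24271} + \frac{4103}{39}\right)\right) 11006 = \left(-4194 + \frac{7722479}{72813}\right) 11006 = \left(- \frac{297655243}{72813}\right) 11006 = - \frac{3275993604458}{72813}$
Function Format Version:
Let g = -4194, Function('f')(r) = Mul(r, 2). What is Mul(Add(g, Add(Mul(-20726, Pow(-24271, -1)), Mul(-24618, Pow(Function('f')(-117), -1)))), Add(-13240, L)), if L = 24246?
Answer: Rational(-3275993604458, 72813) ≈ -4.4992e+7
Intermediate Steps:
Function('f')(r) = Mul(2, r)
Mul(Add(g, Add(Mul(-20726, Pow(-24271, -1)), Mul(-24618, Pow(Function('f')(-117), -1)))), Add(-13240, L)) = Mul(Add(-4194, Add(Mul(-20726, Pow(-24271, -1)), Mul(-24618, Pow(Mul(2, -117), -1)))), Add(-13240, 24246)) = Mul(Add(-4194, Add(Mul(-20726, Rational(-1, 24271)), Mul(-24618, Pow(-234, -1)))), 11006) = Mul(Add(-4194, Add(Rational(20726, 24271), Mul(-24618, Rational(-1, 234)))), 11006) = Mul(Add(-4194, Add(Rational(20726, 24271), Rational(4103, 39))), 11006) = Mul(Add(-4194, Rational(7722479, 72813)), 11006) = Mul(Rational(-297655243, 72813), 11006) = Rational(-3275993604458, 72813)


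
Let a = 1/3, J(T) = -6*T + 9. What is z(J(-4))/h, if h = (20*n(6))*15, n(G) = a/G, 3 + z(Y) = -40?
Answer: -129/50 ≈ -2.5800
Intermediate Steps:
J(T) = 9 - 6*T
z(Y) = -43 (z(Y) = -3 - 40 = -43)
a = 1/3 ≈ 0.33333
n(G) = 1/(3*G)
h = 50/3 (h = (20*((1/3)/6))*15 = (20*((1/3)*(1/6)))*15 = (20*(1/18))*15 = (10/9)*15 = 50/3 ≈ 16.667)
z(J(-4))/h = -43/50/3 = -43*3/50 = -129/50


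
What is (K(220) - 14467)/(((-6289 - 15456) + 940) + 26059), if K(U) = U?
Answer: -14247/5254 ≈ -2.7116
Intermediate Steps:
(K(220) - 14467)/(((-6289 - 15456) + 940) + 26059) = (220 - 14467)/(((-6289 - 15456) + 940) + 26059) = -14247/((-21745 + 940) + 26059) = -14247/(-20805 + 26059) = -14247/5254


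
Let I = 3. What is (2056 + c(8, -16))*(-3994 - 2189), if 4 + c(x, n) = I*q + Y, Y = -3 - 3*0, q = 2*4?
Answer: -12817359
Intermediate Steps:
q = 8
Y = -3 (Y = -3 + 0 = -3)
c(x, n) = 17 (c(x, n) = -4 + (3*8 - 3) = -4 + (24 - 3) = -4 + 21 = 17)
(2056 + c(8, -16))*(-3994 - 2189) = (2056 + 17)*(-3994 - 2189) = 2073*(-6183) = -12817359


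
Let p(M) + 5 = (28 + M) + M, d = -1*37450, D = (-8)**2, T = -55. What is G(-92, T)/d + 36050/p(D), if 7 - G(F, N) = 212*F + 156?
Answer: 38489997/161570 ≈ 238.22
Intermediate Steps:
D = 64
d = -37450
G(F, N) = -149 - 212*F (G(F, N) = 7 - (212*F + 156) = 7 - (156 + 212*F) = 7 + (-156 - 212*F) = -149 - 212*F)
p(M) = 23 + 2*M (p(M) = -5 + ((28 + M) + M) = -5 + (28 + 2*M) = 23 + 2*M)
G(-92, T)/d + 36050/p(D) = (-149 - 212*(-92))/(-37450) + 36050/(23 + 2*64) = (-149 + 19504)*(-1/37450) + 36050/(23 + 128) = 19355*(-1/37450) + 36050/151 = -553/1070 + 36050*(1/151) = -553/1070 + 36050/151 = 38489997/161570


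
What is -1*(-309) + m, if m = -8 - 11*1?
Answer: 290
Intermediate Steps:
m = -19 (m = -8 - 11 = -19)
-1*(-309) + m = -1*(-309) - 19 = 309 - 19 = 290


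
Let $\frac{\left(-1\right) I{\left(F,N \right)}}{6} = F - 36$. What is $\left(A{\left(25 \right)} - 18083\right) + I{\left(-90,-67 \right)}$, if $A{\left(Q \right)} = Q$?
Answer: $-17302$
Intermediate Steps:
$I{\left(F,N \right)} = 216 - 6 F$ ($I{\left(F,N \right)} = - 6 \left(F - 36\right) = - 6 \left(-36 + F\right) = 216 - 6 F$)
$\left(A{\left(25 \right)} - 18083\right) + I{\left(-90,-67 \right)} = \left(25 - 18083\right) + \left(216 - -540\right) = -18058 + \left(216 + 540\right) = -18058 + 756 = -17302$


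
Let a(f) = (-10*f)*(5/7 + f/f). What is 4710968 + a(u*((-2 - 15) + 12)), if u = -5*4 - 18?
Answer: 32953976/7 ≈ 4.7077e+6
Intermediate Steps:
u = -38 (u = -20 - 18 = -38)
a(f) = -120*f/7 (a(f) = (-10*f)*(5*(⅐) + 1) = (-10*f)*(5/7 + 1) = -10*f*(12/7) = -120*f/7)
4710968 + a(u*((-2 - 15) + 12)) = 4710968 - (-4560)*((-2 - 15) + 12)/7 = 4710968 - (-4560)*(-17 + 12)/7 = 4710968 - (-4560)*(-5)/7 = 4710968 - 120/7*190 = 4710968 - 22800/7 = 32953976/7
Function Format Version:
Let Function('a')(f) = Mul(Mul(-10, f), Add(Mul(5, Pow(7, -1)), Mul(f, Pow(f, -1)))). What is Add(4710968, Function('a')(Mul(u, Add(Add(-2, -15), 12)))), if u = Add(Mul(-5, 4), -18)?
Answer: Rational(32953976, 7) ≈ 4.7077e+6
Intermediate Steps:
u = -38 (u = Add(-20, -18) = -38)
Function('a')(f) = Mul(Rational(-120, 7), f) (Function('a')(f) = Mul(Mul(-10, f), Add(Mul(5, Rational(1, 7)), 1)) = Mul(Mul(-10, f), Add(Rational(5, 7), 1)) = Mul(Mul(-10, f), Rational(12, 7)) = Mul(Rational(-120, 7), f))
Add(4710968, Function('a')(Mul(u, Add(Add(-2, -15), 12)))) = Add(4710968, Mul(Rational(-120, 7), Mul(-38, Add(Add(-2, -15), 12)))) = Add(4710968, Mul(Rational(-120, 7), Mul(-38, Add(-17, 12)))) = Add(4710968, Mul(Rational(-120, 7), Mul(-38, -5))) = Add(4710968, Mul(Rational(-120, 7), 190)) = Add(4710968, Rational(-22800, 7)) = Rational(32953976, 7)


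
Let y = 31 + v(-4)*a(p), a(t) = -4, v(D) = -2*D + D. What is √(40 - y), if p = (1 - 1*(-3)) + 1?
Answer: 5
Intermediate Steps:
p = 5 (p = (1 + 3) + 1 = 4 + 1 = 5)
v(D) = -D
y = 15 (y = 31 - 1*(-4)*(-4) = 31 + 4*(-4) = 31 - 16 = 15)
√(40 - y) = √(40 - 1*15) = √(40 - 15) = √25 = 5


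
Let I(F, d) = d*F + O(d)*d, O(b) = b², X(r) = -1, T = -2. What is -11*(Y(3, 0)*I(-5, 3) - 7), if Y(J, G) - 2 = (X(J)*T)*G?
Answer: -187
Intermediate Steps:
Y(J, G) = 2 + 2*G (Y(J, G) = 2 + (-1*(-2))*G = 2 + 2*G)
I(F, d) = d³ + F*d (I(F, d) = d*F + d²*d = F*d + d³ = d³ + F*d)
-11*(Y(3, 0)*I(-5, 3) - 7) = -11*((2 + 2*0)*(3*(-5 + 3²)) - 7) = -11*((2 + 0)*(3*(-5 + 9)) - 7) = -11*(2*(3*4) - 7) = -11*(2*12 - 7) = -11*(24 - 7) = -11*17 = -187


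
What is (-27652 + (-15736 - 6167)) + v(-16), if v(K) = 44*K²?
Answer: -38291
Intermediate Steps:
(-27652 + (-15736 - 6167)) + v(-16) = (-27652 + (-15736 - 6167)) + 44*(-16)² = (-27652 - 21903) + 44*256 = -49555 + 11264 = -38291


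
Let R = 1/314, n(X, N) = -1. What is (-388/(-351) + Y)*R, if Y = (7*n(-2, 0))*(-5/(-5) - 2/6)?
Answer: -625/55107 ≈ -0.011342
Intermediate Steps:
Y = -14/3 (Y = (7*(-1))*(-5/(-5) - 2/6) = -7*(-5*(-⅕) - 2*⅙) = -7*(1 - ⅓) = -7*⅔ = -14/3 ≈ -4.6667)
R = 1/314 ≈ 0.0031847
(-388/(-351) + Y)*R = (-388/(-351) - 14/3)*(1/314) = (-388*(-1/351) - 14/3)*(1/314) = (388/351 - 14/3)*(1/314) = -1250/351*1/314 = -625/55107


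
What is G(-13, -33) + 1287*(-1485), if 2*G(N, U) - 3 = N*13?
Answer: -1911278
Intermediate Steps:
G(N, U) = 3/2 + 13*N/2 (G(N, U) = 3/2 + (N*13)/2 = 3/2 + (13*N)/2 = 3/2 + 13*N/2)
G(-13, -33) + 1287*(-1485) = (3/2 + (13/2)*(-13)) + 1287*(-1485) = (3/2 - 169/2) - 1911195 = -83 - 1911195 = -1911278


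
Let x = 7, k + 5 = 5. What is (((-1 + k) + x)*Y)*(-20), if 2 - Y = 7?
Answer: 600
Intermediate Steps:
k = 0 (k = -5 + 5 = 0)
Y = -5 (Y = 2 - 1*7 = 2 - 7 = -5)
(((-1 + k) + x)*Y)*(-20) = (((-1 + 0) + 7)*(-5))*(-20) = ((-1 + 7)*(-5))*(-20) = (6*(-5))*(-20) = -30*(-20) = 600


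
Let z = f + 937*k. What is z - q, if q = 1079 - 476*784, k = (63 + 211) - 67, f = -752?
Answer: 565312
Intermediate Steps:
k = 207 (k = 274 - 67 = 207)
q = -372105 (q = 1079 - 373184 = -372105)
z = 193207 (z = -752 + 937*207 = -752 + 193959 = 193207)
z - q = 193207 - 1*(-372105) = 193207 + 372105 = 565312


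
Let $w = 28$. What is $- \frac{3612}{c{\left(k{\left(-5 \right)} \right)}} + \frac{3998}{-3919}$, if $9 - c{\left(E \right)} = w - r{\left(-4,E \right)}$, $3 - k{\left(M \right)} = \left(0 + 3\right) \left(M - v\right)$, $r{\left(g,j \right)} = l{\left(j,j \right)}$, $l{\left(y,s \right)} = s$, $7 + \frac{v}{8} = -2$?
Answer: $\frac{1898266}{121489} \approx 15.625$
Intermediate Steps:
$v = -72$ ($v = -56 + 8 \left(-2\right) = -56 - 16 = -72$)
$r{\left(g,j \right)} = j$
$k{\left(M \right)} = -213 - 3 M$ ($k{\left(M \right)} = 3 - \left(0 + 3\right) \left(M - -72\right) = 3 - 3 \left(M + 72\right) = 3 - 3 \left(72 + M\right) = 3 - \left(216 + 3 M\right) = -213 - 3 M$)
$c{\left(E \right)} = -19 + E$ ($c{\left(E \right)} = 9 - \left(28 - E\right) = 9 + \left(-28 + E\right) = -19 + E$)
$- \frac{3612}{c{\left(k{\left(-5 \right)} \right)}} + \frac{3998}{-3919} = - \frac{3612}{-19 - 198} + \frac{3998}{-3919} = - \frac{3612}{-19 + \left(-213 + 15\right)} + 3998 \left(- \frac{1}{3919}\right) = - \frac{3612}{-19 - 198} - \frac{3998}{3919} = - \frac{3612}{-217} - \frac{3998}{3919} = \left(-3612\right) \left(- \frac{1}{217}\right) - \frac{3998}{3919} = \frac{516}{31} - \frac{3998}{3919} = \frac{1898266}{121489}$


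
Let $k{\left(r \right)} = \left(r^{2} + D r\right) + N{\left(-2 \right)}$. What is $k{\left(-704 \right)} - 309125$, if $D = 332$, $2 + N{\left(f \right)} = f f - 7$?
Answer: $-47242$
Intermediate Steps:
$N{\left(f \right)} = -9 + f^{2}$ ($N{\left(f \right)} = -2 + \left(f f - 7\right) = -2 + \left(f^{2} - 7\right) = -2 + \left(-7 + f^{2}\right) = -9 + f^{2}$)
$k{\left(r \right)} = -5 + r^{2} + 332 r$ ($k{\left(r \right)} = \left(r^{2} + 332 r\right) - \left(9 - \left(-2\right)^{2}\right) = \left(r^{2} + 332 r\right) + \left(-9 + 4\right) = \left(r^{2} + 332 r\right) - 5 = -5 + r^{2} + 332 r$)
$k{\left(-704 \right)} - 309125 = \left(-5 + \left(-704\right)^{2} + 332 \left(-704\right)\right) - 309125 = \left(-5 + 495616 - 233728\right) - 309125 = 261883 - 309125 = -47242$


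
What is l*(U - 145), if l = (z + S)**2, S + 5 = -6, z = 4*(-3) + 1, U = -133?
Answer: -134552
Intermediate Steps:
z = -11 (z = -12 + 1 = -11)
S = -11 (S = -5 - 6 = -11)
l = 484 (l = (-11 - 11)**2 = (-22)**2 = 484)
l*(U - 145) = 484*(-133 - 145) = 484*(-278) = -134552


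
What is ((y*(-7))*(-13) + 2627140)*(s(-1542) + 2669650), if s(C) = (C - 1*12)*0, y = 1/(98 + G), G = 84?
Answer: 7013545635825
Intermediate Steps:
y = 1/182 (y = 1/(98 + 84) = 1/182 ≈ 0.0054945)
s(C) = 0 (s(C) = (C - 12)*0 = (-12 + C)*0 = 0)
((y*(-7))*(-13) + 2627140)*(s(-1542) + 2669650) = (((1/182)*(-7))*(-13) + 2627140)*(0 + 2669650) = (-1/26*(-13) + 2627140)*2669650 = (1/2 + 2627140)*2669650 = (5254281/2)*2669650 = 7013545635825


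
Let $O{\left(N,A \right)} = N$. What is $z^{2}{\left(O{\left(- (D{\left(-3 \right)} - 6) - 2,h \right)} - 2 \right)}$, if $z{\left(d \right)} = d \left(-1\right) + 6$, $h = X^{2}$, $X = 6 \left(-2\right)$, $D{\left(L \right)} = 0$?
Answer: $16$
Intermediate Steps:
$X = -12$
$h = 144$ ($h = \left(-12\right)^{2} = 144$)
$z{\left(d \right)} = 6 - d$ ($z{\left(d \right)} = - d + 6 = 6 - d$)
$z^{2}{\left(O{\left(- (D{\left(-3 \right)} - 6) - 2,h \right)} - 2 \right)} = \left(6 - \left(\left(- (0 - 6) - 2\right) - 2\right)\right)^{2} = \left(6 - \left(\left(\left(-1\right) \left(-6\right) - 2\right) - 2\right)\right)^{2} = \left(6 - \left(\left(6 - 2\right) - 2\right)\right)^{2} = \left(6 - \left(4 - 2\right)\right)^{2} = \left(6 - 2\right)^{2} = 4^{2} = 16$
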